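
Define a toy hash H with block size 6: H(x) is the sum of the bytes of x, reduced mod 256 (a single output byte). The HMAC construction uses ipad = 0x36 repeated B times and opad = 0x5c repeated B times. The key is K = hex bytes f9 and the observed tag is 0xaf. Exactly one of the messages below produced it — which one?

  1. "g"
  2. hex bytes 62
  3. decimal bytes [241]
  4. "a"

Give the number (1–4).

4

Key hex bytes f9 is 1 byte ≤ B = 6; zero-pad to 6 bytes: K' = f9 00 00 00 00 00.
K' ⊕ ipad = cf 36 36 36 36 36; K' ⊕ opad = a5 5c 5c 5c 5c 5c.
m1: inner = H(cf 36 36 36 36 36 67) = 44; tag = H(a5 5c 5c 5c 5c 5c 44) = b5
m2: inner = H(cf 36 36 36 36 36 62) = 3f; tag = H(a5 5c 5c 5c 5c 5c 3f) = b0
m3: inner = H(cf 36 36 36 36 36 f1) = ce; tag = H(a5 5c 5c 5c 5c 5c ce) = 3f
m4: inner = H(cf 36 36 36 36 36 61) = 3e; tag = H(a5 5c 5c 5c 5c 5c 3e) = af ← matches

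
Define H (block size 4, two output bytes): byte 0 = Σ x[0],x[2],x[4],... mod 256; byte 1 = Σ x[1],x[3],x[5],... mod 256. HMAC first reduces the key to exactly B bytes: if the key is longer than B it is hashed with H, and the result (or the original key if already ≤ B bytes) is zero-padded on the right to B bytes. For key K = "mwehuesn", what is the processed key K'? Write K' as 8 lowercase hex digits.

bab20000

|K| = 8 > B = 4, so first hash the key.
H(K): even-index sum = 442 mod 256 = 186; odd-index sum = 434 mod 256 = 178 → ba b2.
Zero-pad H(K) = ba b2 to 4 bytes: K' = ba b2 00 00.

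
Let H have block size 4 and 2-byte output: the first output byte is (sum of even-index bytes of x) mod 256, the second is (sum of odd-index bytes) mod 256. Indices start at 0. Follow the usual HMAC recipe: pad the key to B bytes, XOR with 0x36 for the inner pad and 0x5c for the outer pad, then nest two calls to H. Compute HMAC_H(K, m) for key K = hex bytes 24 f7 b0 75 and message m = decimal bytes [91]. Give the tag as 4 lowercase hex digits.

57d8

Key hex bytes 24 f7 b0 75 is exactly B = 4 bytes: K' = 24 f7 b0 75.
K' ⊕ ipad = 12 c1 86 43.  K' ⊕ opad = 78 ab ec 29.
Inner input = (K'⊕ipad) ∥ m = 12 c1 86 43 ∥ 5b.
Inner hash: even-index sum = 243 mod 256 = 243; odd-index sum = 260 mod 256 = 4 → f3 04.
Outer input = (K'⊕opad) ∥ inner = 78 ab ec 29 ∥ f3 04.
Outer hash (tag): even-index sum = 599 mod 256 = 87; odd-index sum = 216 mod 256 = 216 → 57 d8.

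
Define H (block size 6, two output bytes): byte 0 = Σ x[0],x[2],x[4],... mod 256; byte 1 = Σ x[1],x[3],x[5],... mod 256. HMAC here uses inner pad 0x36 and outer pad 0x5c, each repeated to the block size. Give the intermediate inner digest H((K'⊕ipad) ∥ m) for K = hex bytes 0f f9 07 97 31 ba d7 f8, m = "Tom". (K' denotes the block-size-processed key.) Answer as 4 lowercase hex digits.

Key hex bytes 0f f9 07 97 31 ba d7 f8 is 8 bytes > B = 6, so hash it first: H(key) = 1e 42, then zero-pad to 6 bytes: K' = 1e 42 00 00 00 00.
K' ⊕ ipad = 28 74 36 36 36 36.
Inner input = 28 74 36 36 36 36 ∥ 54 6f 6d.
Inner hash: even-index sum = 341 mod 256 = 85; odd-index sum = 335 mod 256 = 79 → 55 4f.

554f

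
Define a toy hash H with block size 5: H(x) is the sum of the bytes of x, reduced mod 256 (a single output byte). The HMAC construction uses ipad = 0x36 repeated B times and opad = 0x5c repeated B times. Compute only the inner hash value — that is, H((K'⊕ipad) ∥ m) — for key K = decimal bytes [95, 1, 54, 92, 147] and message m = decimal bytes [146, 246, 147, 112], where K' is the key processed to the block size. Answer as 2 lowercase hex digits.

3a

Key decimal bytes [95, 1, 54, 92, 147] = 5f 01 36 5c 93 is exactly B = 5 bytes: K' = 5f 01 36 5c 93.
K' ⊕ ipad = 69 37 00 6a a5.
Inner input = 69 37 00 6a a5 ∥ 92 f6 93 70.
Inner hash: sum = 105+55+0+106+165+146+246+147+112 = 1082; mod 256 = 58 → 3a.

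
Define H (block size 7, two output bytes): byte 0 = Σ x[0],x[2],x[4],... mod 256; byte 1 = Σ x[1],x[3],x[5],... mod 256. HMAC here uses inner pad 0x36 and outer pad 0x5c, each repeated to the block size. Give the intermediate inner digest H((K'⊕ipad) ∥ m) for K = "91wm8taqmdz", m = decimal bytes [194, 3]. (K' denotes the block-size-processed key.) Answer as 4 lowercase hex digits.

abff

Key "91wm8taqmdz" = 39 31 77 6d 38 74 61 71 6d 64 7a is 11 bytes > B = 7, so hash it first: H(key) = 30 e7, then zero-pad to 7 bytes: K' = 30 e7 00 00 00 00 00.
K' ⊕ ipad = 06 d1 36 36 36 36 36.
Inner input = 06 d1 36 36 36 36 36 ∥ c2 03.
Inner hash: even-index sum = 171 mod 256 = 171; odd-index sum = 511 mod 256 = 255 → ab ff.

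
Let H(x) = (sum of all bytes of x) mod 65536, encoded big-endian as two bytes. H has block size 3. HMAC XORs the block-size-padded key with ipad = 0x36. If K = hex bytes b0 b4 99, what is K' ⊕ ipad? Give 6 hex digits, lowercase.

8682af

Key hex bytes b0 b4 99 is exactly B = 3 bytes: K' = b0 b4 99.
XOR each byte with 0x36: b0⊕36=86, b4⊕36=82, 99⊕36=af.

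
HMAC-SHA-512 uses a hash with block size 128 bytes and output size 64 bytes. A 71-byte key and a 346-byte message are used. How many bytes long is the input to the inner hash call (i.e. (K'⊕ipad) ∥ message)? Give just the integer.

474

Key is 71 ≤ 128 bytes, zero-padded: |K'| = 128.
Inner input = (K'⊕ipad) ∥ m → 128 + 346 = 474 bytes.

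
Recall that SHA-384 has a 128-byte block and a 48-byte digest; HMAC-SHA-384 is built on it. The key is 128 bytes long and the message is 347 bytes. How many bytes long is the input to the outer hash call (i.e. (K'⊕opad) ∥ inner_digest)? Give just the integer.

176

Key is 128 ≤ 128 bytes, zero-padded: |K'| = 128.
Outer input = (K'⊕opad) ∥ H(inner) → 128 + 48 = 176 bytes.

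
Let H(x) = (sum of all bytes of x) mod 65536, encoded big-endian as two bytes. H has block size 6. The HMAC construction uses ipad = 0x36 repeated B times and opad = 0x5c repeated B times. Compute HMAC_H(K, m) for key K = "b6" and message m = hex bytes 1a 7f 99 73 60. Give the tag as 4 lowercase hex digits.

024c

Key "b6" = 62 36 is 2 bytes ≤ B = 6; zero-pad to 6 bytes: K' = 62 36 00 00 00 00.
K' ⊕ ipad = 54 00 36 36 36 36.  K' ⊕ opad = 3e 6a 5c 5c 5c 5c.
Inner input = (K'⊕ipad) ∥ m = 54 00 36 36 36 36 ∥ 1a 7f 99 73 60.
Inner hash: sum = 84+0+54+54+54+54+26+127+153+115+96 = 817 → 03 31.
Outer input = (K'⊕opad) ∥ inner = 3e 6a 5c 5c 5c 5c ∥ 03 31.
Outer hash (tag): sum = 62+106+92+92+92+92+3+49 = 588 → 02 4c.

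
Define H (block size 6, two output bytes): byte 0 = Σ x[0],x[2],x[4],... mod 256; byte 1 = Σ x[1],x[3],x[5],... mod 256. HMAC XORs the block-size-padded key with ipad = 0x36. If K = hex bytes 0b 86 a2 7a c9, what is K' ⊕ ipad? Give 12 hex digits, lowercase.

3db0944cff36

Key hex bytes 0b 86 a2 7a c9 is 5 bytes ≤ B = 6; zero-pad to 6 bytes: K' = 0b 86 a2 7a c9 00.
XOR each byte with 0x36: 0b⊕36=3d, 86⊕36=b0, a2⊕36=94, 7a⊕36=4c, c9⊕36=ff, 00⊕36=36.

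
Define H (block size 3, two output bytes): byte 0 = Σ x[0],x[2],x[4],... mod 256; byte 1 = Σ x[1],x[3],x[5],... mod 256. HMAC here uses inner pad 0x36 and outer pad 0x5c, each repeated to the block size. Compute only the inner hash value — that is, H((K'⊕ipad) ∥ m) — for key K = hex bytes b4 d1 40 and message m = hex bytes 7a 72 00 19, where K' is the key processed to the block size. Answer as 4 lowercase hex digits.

Key hex bytes b4 d1 40 is exactly B = 3 bytes: K' = b4 d1 40.
K' ⊕ ipad = 82 e7 76.
Inner input = 82 e7 76 ∥ 7a 72 00 19.
Inner hash: even-index sum = 387 mod 256 = 131; odd-index sum = 353 mod 256 = 97 → 83 61.

8361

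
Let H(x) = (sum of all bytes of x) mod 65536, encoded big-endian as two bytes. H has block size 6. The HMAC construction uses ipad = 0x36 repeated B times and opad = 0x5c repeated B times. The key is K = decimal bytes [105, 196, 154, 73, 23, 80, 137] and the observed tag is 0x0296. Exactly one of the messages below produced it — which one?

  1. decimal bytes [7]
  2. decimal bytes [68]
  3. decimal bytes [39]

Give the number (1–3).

3

Key decimal bytes [105, 196, 154, 73, 23, 80, 137] = 69 c4 9a 49 17 50 89 is 7 bytes > B = 6, so hash it first: H(key) = 03 00, then zero-pad to 6 bytes: K' = 03 00 00 00 00 00.
K' ⊕ ipad = 35 36 36 36 36 36; K' ⊕ opad = 5f 5c 5c 5c 5c 5c.
m1: inner = H(35 36 36 36 36 36 07) = 01 4a; tag = H(5f 5c 5c 5c 5c 5c 01 4a) = 0276
m2: inner = H(35 36 36 36 36 36 44) = 01 87; tag = H(5f 5c 5c 5c 5c 5c 01 87) = 02b3
m3: inner = H(35 36 36 36 36 36 27) = 01 6a; tag = H(5f 5c 5c 5c 5c 5c 01 6a) = 0296 ← matches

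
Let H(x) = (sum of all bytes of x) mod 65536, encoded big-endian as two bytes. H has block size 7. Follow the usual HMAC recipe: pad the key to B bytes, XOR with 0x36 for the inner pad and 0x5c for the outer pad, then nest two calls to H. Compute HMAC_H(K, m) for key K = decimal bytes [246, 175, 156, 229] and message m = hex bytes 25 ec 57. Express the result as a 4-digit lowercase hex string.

050e

Key decimal bytes [246, 175, 156, 229] = f6 af 9c e5 is 4 bytes ≤ B = 7; zero-pad to 7 bytes: K' = f6 af 9c e5 00 00 00.
K' ⊕ ipad = c0 99 aa d3 36 36 36.  K' ⊕ opad = aa f3 c0 b9 5c 5c 5c.
Inner input = (K'⊕ipad) ∥ m = c0 99 aa d3 36 36 36 ∥ 25 ec 57.
Inner hash: sum = 192+153+170+211+54+54+54+37+236+87 = 1248 → 04 e0.
Outer input = (K'⊕opad) ∥ inner = aa f3 c0 b9 5c 5c 5c ∥ 04 e0.
Outer hash (tag): sum = 170+243+192+185+92+92+92+4+224 = 1294 → 05 0e.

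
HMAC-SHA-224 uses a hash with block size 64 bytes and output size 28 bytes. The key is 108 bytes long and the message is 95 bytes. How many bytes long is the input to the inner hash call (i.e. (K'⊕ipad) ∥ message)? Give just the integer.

Key is 108 > 64 bytes, so it is hashed to 28 bytes then zero-padded to 64: |K'| = 64.
Inner input = (K'⊕ipad) ∥ m → 64 + 95 = 159 bytes.

159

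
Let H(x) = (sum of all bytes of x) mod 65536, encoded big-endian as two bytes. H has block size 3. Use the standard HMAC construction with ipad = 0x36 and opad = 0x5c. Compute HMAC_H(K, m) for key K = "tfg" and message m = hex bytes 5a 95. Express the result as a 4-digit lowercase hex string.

0170

Key "tfg" = 74 66 67 is exactly B = 3 bytes: K' = 74 66 67.
K' ⊕ ipad = 42 50 51.  K' ⊕ opad = 28 3a 3b.
Inner input = (K'⊕ipad) ∥ m = 42 50 51 ∥ 5a 95.
Inner hash: sum = 66+80+81+90+149 = 466 → 01 d2.
Outer input = (K'⊕opad) ∥ inner = 28 3a 3b ∥ 01 d2.
Outer hash (tag): sum = 40+58+59+1+210 = 368 → 01 70.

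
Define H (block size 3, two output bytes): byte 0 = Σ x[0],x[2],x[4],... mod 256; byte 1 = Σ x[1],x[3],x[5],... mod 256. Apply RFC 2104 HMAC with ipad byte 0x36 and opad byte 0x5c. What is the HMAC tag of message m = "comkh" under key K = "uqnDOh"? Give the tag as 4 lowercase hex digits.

Key "uqnDOh" = 75 71 6e 44 4f 68 is 6 bytes > B = 3, so hash it first: H(key) = 32 1d, then zero-pad to 3 bytes: K' = 32 1d 00.
K' ⊕ ipad = 04 2b 36.  K' ⊕ opad = 6e 41 5c.
Inner input = (K'⊕ipad) ∥ m = 04 2b 36 ∥ 63 6f 6d 6b 68.
Inner hash: even-index sum = 276 mod 256 = 20; odd-index sum = 355 mod 256 = 99 → 14 63.
Outer input = (K'⊕opad) ∥ inner = 6e 41 5c ∥ 14 63.
Outer hash (tag): even-index sum = 301 mod 256 = 45; odd-index sum = 85 mod 256 = 85 → 2d 55.

2d55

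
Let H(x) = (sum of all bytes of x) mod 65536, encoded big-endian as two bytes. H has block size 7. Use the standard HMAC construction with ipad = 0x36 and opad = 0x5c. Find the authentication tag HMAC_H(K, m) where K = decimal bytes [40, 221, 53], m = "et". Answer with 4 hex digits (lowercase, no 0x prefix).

038d

Key decimal bytes [40, 221, 53] = 28 dd 35 is 3 bytes ≤ B = 7; zero-pad to 7 bytes: K' = 28 dd 35 00 00 00 00.
K' ⊕ ipad = 1e eb 03 36 36 36 36.  K' ⊕ opad = 74 81 69 5c 5c 5c 5c.
Inner input = (K'⊕ipad) ∥ m = 1e eb 03 36 36 36 36 ∥ 65 74.
Inner hash: sum = 30+235+3+54+54+54+54+101+116 = 701 → 02 bd.
Outer input = (K'⊕opad) ∥ inner = 74 81 69 5c 5c 5c 5c ∥ 02 bd.
Outer hash (tag): sum = 116+129+105+92+92+92+92+2+189 = 909 → 03 8d.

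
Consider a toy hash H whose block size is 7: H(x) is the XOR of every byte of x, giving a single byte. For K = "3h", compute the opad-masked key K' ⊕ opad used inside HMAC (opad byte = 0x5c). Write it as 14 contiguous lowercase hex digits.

Key "3h" = 33 68 is 2 bytes ≤ B = 7; zero-pad to 7 bytes: K' = 33 68 00 00 00 00 00.
XOR each byte with 0x5c: 33⊕5c=6f, 68⊕5c=34, 00⊕5c=5c, 00⊕5c=5c, 00⊕5c=5c, 00⊕5c=5c, 00⊕5c=5c.

6f345c5c5c5c5c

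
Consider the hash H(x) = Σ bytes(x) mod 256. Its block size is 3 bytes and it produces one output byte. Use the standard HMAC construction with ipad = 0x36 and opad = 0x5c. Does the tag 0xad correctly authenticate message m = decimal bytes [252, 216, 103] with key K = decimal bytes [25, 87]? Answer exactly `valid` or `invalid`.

Key decimal bytes [25, 87] = 19 57 is 2 bytes ≤ B = 3; zero-pad to 3 bytes: K' = 19 57 00.
K' ⊕ ipad = 2f 61 36; K' ⊕ opad = 45 0b 5c.
Inner hash: sum = 47+97+54+252+216+103 = 769; mod 256 = 1 → 01.
Outer hash (recomputed tag): sum = 69+11+92+1 = 173 → ad.
Recomputed tag = ad; claimed = ad → match.

valid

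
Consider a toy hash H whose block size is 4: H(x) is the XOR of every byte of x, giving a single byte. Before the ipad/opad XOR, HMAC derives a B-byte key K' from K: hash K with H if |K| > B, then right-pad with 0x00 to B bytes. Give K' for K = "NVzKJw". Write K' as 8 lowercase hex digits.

14000000

|K| = 6 > B = 4, so first hash the key.
H(K): XOR 4e⊕56⊕7a⊕4b⊕4a⊕77 = 14.
Zero-pad H(K) = 14 to 4 bytes: K' = 14 00 00 00.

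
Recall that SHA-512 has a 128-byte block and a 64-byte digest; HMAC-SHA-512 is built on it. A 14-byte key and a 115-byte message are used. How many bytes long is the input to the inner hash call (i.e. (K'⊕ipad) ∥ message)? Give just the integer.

243

Key is 14 ≤ 128 bytes, zero-padded: |K'| = 128.
Inner input = (K'⊕ipad) ∥ m → 128 + 115 = 243 bytes.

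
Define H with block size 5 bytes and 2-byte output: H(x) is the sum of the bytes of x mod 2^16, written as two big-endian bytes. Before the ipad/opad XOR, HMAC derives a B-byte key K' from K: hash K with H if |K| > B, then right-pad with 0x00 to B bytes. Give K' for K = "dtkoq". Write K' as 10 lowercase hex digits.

Key "dtkoq" = 64 74 6b 6f 71 is exactly B = 5 bytes: K' = 64 74 6b 6f 71.

64746b6f71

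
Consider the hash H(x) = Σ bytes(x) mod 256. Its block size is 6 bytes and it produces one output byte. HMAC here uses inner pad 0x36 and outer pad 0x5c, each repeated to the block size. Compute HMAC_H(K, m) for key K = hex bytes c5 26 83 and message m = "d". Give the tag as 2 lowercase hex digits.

c4

Key hex bytes c5 26 83 is 3 bytes ≤ B = 6; zero-pad to 6 bytes: K' = c5 26 83 00 00 00.
K' ⊕ ipad = f3 10 b5 36 36 36.  K' ⊕ opad = 99 7a df 5c 5c 5c.
Inner input = (K'⊕ipad) ∥ m = f3 10 b5 36 36 36 ∥ 64.
Inner hash: sum = 243+16+181+54+54+54+100 = 702; mod 256 = 190 → be.
Outer input = (K'⊕opad) ∥ inner = 99 7a df 5c 5c 5c ∥ be.
Outer hash (tag): sum = 153+122+223+92+92+92+190 = 964; mod 256 = 196 → c4.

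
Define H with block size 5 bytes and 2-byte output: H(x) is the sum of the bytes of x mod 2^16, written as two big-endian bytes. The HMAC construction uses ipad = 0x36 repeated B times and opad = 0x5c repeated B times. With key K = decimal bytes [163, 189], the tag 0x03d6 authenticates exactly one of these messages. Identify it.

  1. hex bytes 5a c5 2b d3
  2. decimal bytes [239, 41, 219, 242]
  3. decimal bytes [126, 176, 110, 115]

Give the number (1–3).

Key decimal bytes [163, 189] = a3 bd is 2 bytes ≤ B = 5; zero-pad to 5 bytes: K' = a3 bd 00 00 00.
K' ⊕ ipad = 95 8b 36 36 36; K' ⊕ opad = ff e1 5c 5c 5c.
m1: inner = H(95 8b 36 36 36 5a c5 2b d3) = 03 df; tag = H(ff e1 5c 5c 5c 03 df) = 03d6 ← matches
m2: inner = H(95 8b 36 36 36 ef 29 db f2) = 04 a7; tag = H(ff e1 5c 5c 5c 04 a7) = 039f
m3: inner = H(95 8b 36 36 36 7e b0 6e 73) = 03 d1; tag = H(ff e1 5c 5c 5c 03 d1) = 03c8

1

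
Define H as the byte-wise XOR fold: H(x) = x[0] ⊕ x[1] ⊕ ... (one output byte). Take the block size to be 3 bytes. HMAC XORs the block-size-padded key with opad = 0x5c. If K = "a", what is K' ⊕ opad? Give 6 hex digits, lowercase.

Key "a" = 61 is 1 byte ≤ B = 3; zero-pad to 3 bytes: K' = 61 00 00.
XOR each byte with 0x5c: 61⊕5c=3d, 00⊕5c=5c, 00⊕5c=5c.

3d5c5c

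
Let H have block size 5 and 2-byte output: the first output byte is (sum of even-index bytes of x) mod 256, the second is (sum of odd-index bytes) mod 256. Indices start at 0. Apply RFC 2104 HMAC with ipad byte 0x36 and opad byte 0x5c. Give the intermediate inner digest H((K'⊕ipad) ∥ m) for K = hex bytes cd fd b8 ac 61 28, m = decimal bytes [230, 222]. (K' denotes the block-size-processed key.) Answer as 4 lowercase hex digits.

1a03

Key hex bytes cd fd b8 ac 61 28 is 6 bytes > B = 5, so hash it first: H(key) = e6 d1, then zero-pad to 5 bytes: K' = e6 d1 00 00 00.
K' ⊕ ipad = d0 e7 36 36 36.
Inner input = d0 e7 36 36 36 ∥ e6 de.
Inner hash: even-index sum = 538 mod 256 = 26; odd-index sum = 515 mod 256 = 3 → 1a 03.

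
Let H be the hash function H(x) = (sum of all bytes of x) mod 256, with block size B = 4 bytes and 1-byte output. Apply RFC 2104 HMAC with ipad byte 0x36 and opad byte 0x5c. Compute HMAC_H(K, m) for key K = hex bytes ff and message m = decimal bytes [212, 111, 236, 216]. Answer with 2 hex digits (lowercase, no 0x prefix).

29

Key hex bytes ff is 1 byte ≤ B = 4; zero-pad to 4 bytes: K' = ff 00 00 00.
K' ⊕ ipad = c9 36 36 36.  K' ⊕ opad = a3 5c 5c 5c.
Inner input = (K'⊕ipad) ∥ m = c9 36 36 36 ∥ d4 6f ec d8.
Inner hash: sum = 201+54+54+54+212+111+236+216 = 1138; mod 256 = 114 → 72.
Outer input = (K'⊕opad) ∥ inner = a3 5c 5c 5c ∥ 72.
Outer hash (tag): sum = 163+92+92+92+114 = 553; mod 256 = 41 → 29.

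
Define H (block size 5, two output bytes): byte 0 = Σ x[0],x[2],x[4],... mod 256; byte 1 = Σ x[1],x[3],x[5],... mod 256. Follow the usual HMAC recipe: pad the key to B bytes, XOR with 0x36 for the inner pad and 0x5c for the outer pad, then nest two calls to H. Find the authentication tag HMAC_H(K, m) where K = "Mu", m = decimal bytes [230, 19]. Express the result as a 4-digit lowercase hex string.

Key "Mu" = 4d 75 is 2 bytes ≤ B = 5; zero-pad to 5 bytes: K' = 4d 75 00 00 00.
K' ⊕ ipad = 7b 43 36 36 36.  K' ⊕ opad = 11 29 5c 5c 5c.
Inner input = (K'⊕ipad) ∥ m = 7b 43 36 36 36 ∥ e6 13.
Inner hash: even-index sum = 250 mod 256 = 250; odd-index sum = 351 mod 256 = 95 → fa 5f.
Outer input = (K'⊕opad) ∥ inner = 11 29 5c 5c 5c ∥ fa 5f.
Outer hash (tag): even-index sum = 296 mod 256 = 40; odd-index sum = 383 mod 256 = 127 → 28 7f.

287f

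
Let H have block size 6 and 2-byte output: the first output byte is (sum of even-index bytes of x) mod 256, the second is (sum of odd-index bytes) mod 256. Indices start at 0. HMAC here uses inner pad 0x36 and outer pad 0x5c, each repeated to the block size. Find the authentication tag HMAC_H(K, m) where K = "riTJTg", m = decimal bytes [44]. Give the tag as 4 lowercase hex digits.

Key "riTJTg" = 72 69 54 4a 54 67 is exactly B = 6 bytes: K' = 72 69 54 4a 54 67.
K' ⊕ ipad = 44 5f 62 7c 62 51.  K' ⊕ opad = 2e 35 08 16 08 3b.
Inner input = (K'⊕ipad) ∥ m = 44 5f 62 7c 62 51 ∥ 2c.
Inner hash: even-index sum = 308 mod 256 = 52; odd-index sum = 300 mod 256 = 44 → 34 2c.
Outer input = (K'⊕opad) ∥ inner = 2e 35 08 16 08 3b ∥ 34 2c.
Outer hash (tag): even-index sum = 114 mod 256 = 114; odd-index sum = 178 mod 256 = 178 → 72 b2.

72b2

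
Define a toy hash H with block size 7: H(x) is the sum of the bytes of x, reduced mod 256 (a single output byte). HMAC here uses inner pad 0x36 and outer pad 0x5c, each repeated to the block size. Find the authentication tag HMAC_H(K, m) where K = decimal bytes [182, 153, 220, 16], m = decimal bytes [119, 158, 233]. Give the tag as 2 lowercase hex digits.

6e

Key decimal bytes [182, 153, 220, 16] = b6 99 dc 10 is 4 bytes ≤ B = 7; zero-pad to 7 bytes: K' = b6 99 dc 10 00 00 00.
K' ⊕ ipad = 80 af ea 26 36 36 36.  K' ⊕ opad = ea c5 80 4c 5c 5c 5c.
Inner input = (K'⊕ipad) ∥ m = 80 af ea 26 36 36 36 ∥ 77 9e e9.
Inner hash: sum = 128+175+234+38+54+54+54+119+158+233 = 1247; mod 256 = 223 → df.
Outer input = (K'⊕opad) ∥ inner = ea c5 80 4c 5c 5c 5c ∥ df.
Outer hash (tag): sum = 234+197+128+76+92+92+92+223 = 1134; mod 256 = 110 → 6e.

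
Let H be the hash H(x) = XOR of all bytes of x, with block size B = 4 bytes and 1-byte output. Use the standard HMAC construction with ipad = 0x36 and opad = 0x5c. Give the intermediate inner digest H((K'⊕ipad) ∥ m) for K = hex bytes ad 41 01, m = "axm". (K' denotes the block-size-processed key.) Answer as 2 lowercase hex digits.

Key hex bytes ad 41 01 is 3 bytes ≤ B = 4; zero-pad to 4 bytes: K' = ad 41 01 00.
K' ⊕ ipad = 9b 77 37 36.
Inner input = 9b 77 37 36 ∥ 61 78 6d.
Inner hash: XOR 9b⊕77⊕37⊕36⊕61⊕78⊕6d = 99.

99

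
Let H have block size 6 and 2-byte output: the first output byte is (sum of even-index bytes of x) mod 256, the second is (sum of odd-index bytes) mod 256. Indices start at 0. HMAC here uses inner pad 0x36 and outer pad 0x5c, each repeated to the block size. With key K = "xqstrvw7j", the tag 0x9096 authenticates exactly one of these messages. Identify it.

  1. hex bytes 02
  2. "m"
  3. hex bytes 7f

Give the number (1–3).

1

Key "xqstrvw7j" = 78 71 73 74 72 76 77 37 6a is 9 bytes > B = 6, so hash it first: H(key) = 3e 92, then zero-pad to 6 bytes: K' = 3e 92 00 00 00 00.
K' ⊕ ipad = 08 a4 36 36 36 36; K' ⊕ opad = 62 ce 5c 5c 5c 5c.
m1: inner = H(08 a4 36 36 36 36 02) = 76 10; tag = H(62 ce 5c 5c 5c 5c 76 10) = 9096 ← matches
m2: inner = H(08 a4 36 36 36 36 6d) = e1 10; tag = H(62 ce 5c 5c 5c 5c e1 10) = fb96
m3: inner = H(08 a4 36 36 36 36 7f) = f3 10; tag = H(62 ce 5c 5c 5c 5c f3 10) = 0d96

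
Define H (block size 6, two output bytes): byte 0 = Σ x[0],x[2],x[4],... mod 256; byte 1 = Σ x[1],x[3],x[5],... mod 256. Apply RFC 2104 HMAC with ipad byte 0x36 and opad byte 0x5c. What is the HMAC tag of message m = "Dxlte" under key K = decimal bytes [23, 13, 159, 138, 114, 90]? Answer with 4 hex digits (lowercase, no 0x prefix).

Key decimal bytes [23, 13, 159, 138, 114, 90] = 17 0d 9f 8a 72 5a is exactly B = 6 bytes: K' = 17 0d 9f 8a 72 5a.
K' ⊕ ipad = 21 3b a9 bc 44 6c.  K' ⊕ opad = 4b 51 c3 d6 2e 06.
Inner input = (K'⊕ipad) ∥ m = 21 3b a9 bc 44 6c ∥ 44 78 6c 74 65.
Inner hash: even-index sum = 547 mod 256 = 35; odd-index sum = 591 mod 256 = 79 → 23 4f.
Outer input = (K'⊕opad) ∥ inner = 4b 51 c3 d6 2e 06 ∥ 23 4f.
Outer hash (tag): even-index sum = 351 mod 256 = 95; odd-index sum = 380 mod 256 = 124 → 5f 7c.

5f7c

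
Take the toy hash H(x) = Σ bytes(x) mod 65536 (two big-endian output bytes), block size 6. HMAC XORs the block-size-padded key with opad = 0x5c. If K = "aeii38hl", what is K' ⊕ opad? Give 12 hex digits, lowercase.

Key "aeii38hl" = 61 65 69 69 33 38 68 6c is 8 bytes > B = 6, so hash it first: H(key) = 02 d7, then zero-pad to 6 bytes: K' = 02 d7 00 00 00 00.
XOR each byte with 0x5c: 02⊕5c=5e, d7⊕5c=8b, 00⊕5c=5c, 00⊕5c=5c, 00⊕5c=5c, 00⊕5c=5c.

5e8b5c5c5c5c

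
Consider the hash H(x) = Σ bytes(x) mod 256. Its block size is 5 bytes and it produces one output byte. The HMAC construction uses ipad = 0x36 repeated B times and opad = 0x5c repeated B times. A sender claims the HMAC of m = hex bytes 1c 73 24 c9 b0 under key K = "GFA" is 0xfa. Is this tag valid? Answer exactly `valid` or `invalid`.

Key "GFA" = 47 46 41 is 3 bytes ≤ B = 5; zero-pad to 5 bytes: K' = 47 46 41 00 00.
K' ⊕ ipad = 71 70 77 36 36; K' ⊕ opad = 1b 1a 1d 5c 5c.
Inner hash: sum = 113+112+119+54+54+28+115+36+201+176 = 1008; mod 256 = 240 → f0.
Outer hash (recomputed tag): sum = 27+26+29+92+92+240 = 506; mod 256 = 250 → fa.
Recomputed tag = fa; claimed = fa → match.

valid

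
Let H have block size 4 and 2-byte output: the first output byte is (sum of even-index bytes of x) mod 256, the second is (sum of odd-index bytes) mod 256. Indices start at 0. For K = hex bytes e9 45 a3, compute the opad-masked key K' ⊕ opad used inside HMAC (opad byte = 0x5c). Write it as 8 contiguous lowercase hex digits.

b519ff5c

Key hex bytes e9 45 a3 is 3 bytes ≤ B = 4; zero-pad to 4 bytes: K' = e9 45 a3 00.
XOR each byte with 0x5c: e9⊕5c=b5, 45⊕5c=19, a3⊕5c=ff, 00⊕5c=5c.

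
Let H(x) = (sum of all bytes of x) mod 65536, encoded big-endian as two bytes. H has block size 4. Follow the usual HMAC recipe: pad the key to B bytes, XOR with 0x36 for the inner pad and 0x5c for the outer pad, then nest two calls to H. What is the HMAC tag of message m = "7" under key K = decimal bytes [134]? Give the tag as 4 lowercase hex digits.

Key decimal bytes [134] = 86 is 1 byte ≤ B = 4; zero-pad to 4 bytes: K' = 86 00 00 00.
K' ⊕ ipad = b0 36 36 36.  K' ⊕ opad = da 5c 5c 5c.
Inner input = (K'⊕ipad) ∥ m = b0 36 36 36 ∥ 37.
Inner hash: sum = 176+54+54+54+55 = 393 → 01 89.
Outer input = (K'⊕opad) ∥ inner = da 5c 5c 5c ∥ 01 89.
Outer hash (tag): sum = 218+92+92+92+1+137 = 632 → 02 78.

0278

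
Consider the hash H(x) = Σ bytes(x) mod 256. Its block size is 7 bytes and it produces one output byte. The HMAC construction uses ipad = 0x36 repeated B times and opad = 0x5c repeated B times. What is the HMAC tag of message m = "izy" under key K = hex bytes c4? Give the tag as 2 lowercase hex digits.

52

Key hex bytes c4 is 1 byte ≤ B = 7; zero-pad to 7 bytes: K' = c4 00 00 00 00 00 00.
K' ⊕ ipad = f2 36 36 36 36 36 36.  K' ⊕ opad = 98 5c 5c 5c 5c 5c 5c.
Inner input = (K'⊕ipad) ∥ m = f2 36 36 36 36 36 36 ∥ 69 7a 79.
Inner hash: sum = 242+54+54+54+54+54+54+105+122+121 = 914; mod 256 = 146 → 92.
Outer input = (K'⊕opad) ∥ inner = 98 5c 5c 5c 5c 5c 5c ∥ 92.
Outer hash (tag): sum = 152+92+92+92+92+92+92+146 = 850; mod 256 = 82 → 52.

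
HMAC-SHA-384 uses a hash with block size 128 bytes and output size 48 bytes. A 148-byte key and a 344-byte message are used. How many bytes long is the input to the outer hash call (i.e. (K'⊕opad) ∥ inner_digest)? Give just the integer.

176

Key is 148 > 128 bytes, so it is hashed to 48 bytes then zero-padded to 128: |K'| = 128.
Outer input = (K'⊕opad) ∥ H(inner) → 128 + 48 = 176 bytes.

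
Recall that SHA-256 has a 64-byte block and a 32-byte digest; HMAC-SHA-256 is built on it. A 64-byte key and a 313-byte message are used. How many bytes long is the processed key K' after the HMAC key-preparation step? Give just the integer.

Key is 64 ≤ 64 bytes, zero-padded: |K'| = 64.

64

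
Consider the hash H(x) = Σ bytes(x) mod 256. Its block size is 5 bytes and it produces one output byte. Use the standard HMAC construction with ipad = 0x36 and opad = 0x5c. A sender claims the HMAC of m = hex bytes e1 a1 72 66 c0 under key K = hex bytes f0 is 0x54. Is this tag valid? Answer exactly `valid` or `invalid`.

Key hex bytes f0 is 1 byte ≤ B = 5; zero-pad to 5 bytes: K' = f0 00 00 00 00.
K' ⊕ ipad = c6 36 36 36 36; K' ⊕ opad = ac 5c 5c 5c 5c.
Inner hash: sum = 198+54+54+54+54+225+161+114+102+192 = 1208; mod 256 = 184 → b8.
Outer hash (recomputed tag): sum = 172+92+92+92+92+184 = 724; mod 256 = 212 → d4.
Recomputed tag = d4; claimed = 54 → mismatch.

invalid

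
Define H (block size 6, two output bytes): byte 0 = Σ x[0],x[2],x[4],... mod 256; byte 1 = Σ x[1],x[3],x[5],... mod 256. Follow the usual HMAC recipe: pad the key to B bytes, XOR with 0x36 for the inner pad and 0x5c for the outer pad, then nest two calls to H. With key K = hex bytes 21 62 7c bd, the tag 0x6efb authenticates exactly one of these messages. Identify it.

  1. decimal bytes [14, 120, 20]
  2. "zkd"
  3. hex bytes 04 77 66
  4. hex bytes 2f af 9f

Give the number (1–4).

2

Key hex bytes 21 62 7c bd is 4 bytes ≤ B = 6; zero-pad to 6 bytes: K' = 21 62 7c bd 00 00.
K' ⊕ ipad = 17 54 4a 8b 36 36; K' ⊕ opad = 7d 3e 20 e1 5c 5c.
m1: inner = H(17 54 4a 8b 36 36 0e 78 14) = b9 8d; tag = H(7d 3e 20 e1 5c 5c b9 8d) = b208
m2: inner = H(17 54 4a 8b 36 36 7a 6b 64) = 75 80; tag = H(7d 3e 20 e1 5c 5c 75 80) = 6efb ← matches
m3: inner = H(17 54 4a 8b 36 36 04 77 66) = 01 8c; tag = H(7d 3e 20 e1 5c 5c 01 8c) = fa07
m4: inner = H(17 54 4a 8b 36 36 2f af 9f) = 65 c4; tag = H(7d 3e 20 e1 5c 5c 65 c4) = 5e3f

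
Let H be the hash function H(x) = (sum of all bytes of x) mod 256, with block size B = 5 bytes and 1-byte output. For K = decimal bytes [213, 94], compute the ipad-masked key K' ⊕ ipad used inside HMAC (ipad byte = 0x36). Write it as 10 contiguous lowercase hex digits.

e368363636

Key decimal bytes [213, 94] = d5 5e is 2 bytes ≤ B = 5; zero-pad to 5 bytes: K' = d5 5e 00 00 00.
XOR each byte with 0x36: d5⊕36=e3, 5e⊕36=68, 00⊕36=36, 00⊕36=36, 00⊕36=36.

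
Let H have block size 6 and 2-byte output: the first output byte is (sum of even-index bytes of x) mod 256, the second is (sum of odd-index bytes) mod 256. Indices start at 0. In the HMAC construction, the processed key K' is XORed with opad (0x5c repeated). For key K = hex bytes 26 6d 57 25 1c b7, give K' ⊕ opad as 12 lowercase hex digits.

7a310b7940eb

Key hex bytes 26 6d 57 25 1c b7 is exactly B = 6 bytes: K' = 26 6d 57 25 1c b7.
XOR each byte with 0x5c: 26⊕5c=7a, 6d⊕5c=31, 57⊕5c=0b, 25⊕5c=79, 1c⊕5c=40, b7⊕5c=eb.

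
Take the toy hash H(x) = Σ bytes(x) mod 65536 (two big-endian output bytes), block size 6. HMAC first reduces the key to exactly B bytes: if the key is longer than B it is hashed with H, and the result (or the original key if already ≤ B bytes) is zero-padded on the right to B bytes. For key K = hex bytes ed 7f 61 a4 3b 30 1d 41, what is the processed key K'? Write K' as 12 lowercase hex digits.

033a00000000

|K| = 8 > B = 6, so first hash the key.
H(K): sum = 237+127+97+164+59+48+29+65 = 826 → 03 3a.
Zero-pad H(K) = 03 3a to 6 bytes: K' = 03 3a 00 00 00 00.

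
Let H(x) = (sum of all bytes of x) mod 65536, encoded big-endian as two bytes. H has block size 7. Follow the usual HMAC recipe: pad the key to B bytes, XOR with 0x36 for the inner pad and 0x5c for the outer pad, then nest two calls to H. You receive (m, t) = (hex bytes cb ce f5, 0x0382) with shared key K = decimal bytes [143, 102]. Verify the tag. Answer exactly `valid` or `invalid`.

Key decimal bytes [143, 102] = 8f 66 is 2 bytes ≤ B = 7; zero-pad to 7 bytes: K' = 8f 66 00 00 00 00 00.
K' ⊕ ipad = b9 50 36 36 36 36 36; K' ⊕ opad = d3 3a 5c 5c 5c 5c 5c.
Inner hash: sum = 185+80+54+54+54+54+54+203+206+245 = 1189 → 04 a5.
Outer hash (recomputed tag): sum = 211+58+92+92+92+92+92+4+165 = 898 → 03 82.
Recomputed tag = 0382; claimed = 0382 → match.

valid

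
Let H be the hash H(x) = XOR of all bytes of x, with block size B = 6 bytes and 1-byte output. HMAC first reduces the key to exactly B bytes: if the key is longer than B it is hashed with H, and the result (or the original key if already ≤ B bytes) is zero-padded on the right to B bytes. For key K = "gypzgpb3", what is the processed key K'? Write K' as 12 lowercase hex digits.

|K| = 8 > B = 6, so first hash the key.
H(K): XOR 67⊕79⊕70⊕7a⊕67⊕70⊕62⊕33 = 52.
Zero-pad H(K) = 52 to 6 bytes: K' = 52 00 00 00 00 00.

520000000000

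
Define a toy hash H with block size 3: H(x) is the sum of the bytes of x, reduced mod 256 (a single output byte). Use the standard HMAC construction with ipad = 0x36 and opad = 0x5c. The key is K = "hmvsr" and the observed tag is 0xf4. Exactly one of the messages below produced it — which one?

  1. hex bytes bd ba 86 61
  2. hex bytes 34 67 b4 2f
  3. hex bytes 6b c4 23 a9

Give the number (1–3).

Key "hmvsr" = 68 6d 76 73 72 is 5 bytes > B = 3, so hash it first: H(key) = 30, then zero-pad to 3 bytes: K' = 30 00 00.
K' ⊕ ipad = 06 36 36; K' ⊕ opad = 6c 5c 5c.
m1: inner = H(06 36 36 bd ba 86 61) = d0; tag = H(6c 5c 5c d0) = f4 ← matches
m2: inner = H(06 36 36 34 67 b4 2f) = f0; tag = H(6c 5c 5c f0) = 14
m3: inner = H(06 36 36 6b c4 23 a9) = 6d; tag = H(6c 5c 5c 6d) = 91

1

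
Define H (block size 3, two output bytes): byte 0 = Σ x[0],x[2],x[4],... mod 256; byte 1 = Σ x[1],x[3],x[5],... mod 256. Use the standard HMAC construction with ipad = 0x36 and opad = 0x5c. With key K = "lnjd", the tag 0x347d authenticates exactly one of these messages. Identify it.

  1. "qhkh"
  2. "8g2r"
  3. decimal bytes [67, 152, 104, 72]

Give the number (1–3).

Key "lnjd" = 6c 6e 6a 64 is 4 bytes > B = 3, so hash it first: H(key) = d6 d2, then zero-pad to 3 bytes: K' = d6 d2 00.
K' ⊕ ipad = e0 e4 36; K' ⊕ opad = 8a 8e 5c.
m1: inner = H(e0 e4 36 71 68 6b 68) = e6 c0; tag = H(8a 8e 5c e6 c0) = a674
m2: inner = H(e0 e4 36 38 67 32 72) = ef 4e; tag = H(8a 8e 5c ef 4e) = 347d ← matches
m3: inner = H(e0 e4 36 43 98 68 48) = f6 8f; tag = H(8a 8e 5c f6 8f) = 7584

2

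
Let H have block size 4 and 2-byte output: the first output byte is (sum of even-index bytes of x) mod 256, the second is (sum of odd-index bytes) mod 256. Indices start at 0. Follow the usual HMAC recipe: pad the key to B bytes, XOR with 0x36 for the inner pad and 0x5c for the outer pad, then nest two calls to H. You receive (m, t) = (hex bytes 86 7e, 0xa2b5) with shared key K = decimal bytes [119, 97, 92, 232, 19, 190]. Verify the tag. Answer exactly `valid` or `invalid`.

Key decimal bytes [119, 97, 92, 232, 19, 190] = 77 61 5c e8 13 be is 6 bytes > B = 4, so hash it first: H(key) = e6 07, then zero-pad to 4 bytes: K' = e6 07 00 00.
K' ⊕ ipad = d0 31 36 36; K' ⊕ opad = ba 5b 5c 5c.
Inner hash: even-index sum = 396 mod 256 = 140; odd-index sum = 229 mod 256 = 229 → 8c e5.
Outer hash (recomputed tag): even-index sum = 418 mod 256 = 162; odd-index sum = 412 mod 256 = 156 → a2 9c.
Recomputed tag = a29c; claimed = a2b5 → mismatch.

invalid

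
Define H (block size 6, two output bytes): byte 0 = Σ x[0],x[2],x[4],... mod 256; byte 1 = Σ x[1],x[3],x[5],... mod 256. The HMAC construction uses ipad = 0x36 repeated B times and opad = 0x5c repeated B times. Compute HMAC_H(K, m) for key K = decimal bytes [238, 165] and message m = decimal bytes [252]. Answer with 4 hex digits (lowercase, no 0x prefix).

aab0

Key decimal bytes [238, 165] = ee a5 is 2 bytes ≤ B = 6; zero-pad to 6 bytes: K' = ee a5 00 00 00 00.
K' ⊕ ipad = d8 93 36 36 36 36.  K' ⊕ opad = b2 f9 5c 5c 5c 5c.
Inner input = (K'⊕ipad) ∥ m = d8 93 36 36 36 36 ∥ fc.
Inner hash: even-index sum = 576 mod 256 = 64; odd-index sum = 255 mod 256 = 255 → 40 ff.
Outer input = (K'⊕opad) ∥ inner = b2 f9 5c 5c 5c 5c ∥ 40 ff.
Outer hash (tag): even-index sum = 426 mod 256 = 170; odd-index sum = 688 mod 256 = 176 → aa b0.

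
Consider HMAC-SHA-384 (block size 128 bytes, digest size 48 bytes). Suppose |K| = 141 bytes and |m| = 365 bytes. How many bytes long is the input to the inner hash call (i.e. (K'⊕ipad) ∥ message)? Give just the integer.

Key is 141 > 128 bytes, so it is hashed to 48 bytes then zero-padded to 128: |K'| = 128.
Inner input = (K'⊕ipad) ∥ m → 128 + 365 = 493 bytes.

493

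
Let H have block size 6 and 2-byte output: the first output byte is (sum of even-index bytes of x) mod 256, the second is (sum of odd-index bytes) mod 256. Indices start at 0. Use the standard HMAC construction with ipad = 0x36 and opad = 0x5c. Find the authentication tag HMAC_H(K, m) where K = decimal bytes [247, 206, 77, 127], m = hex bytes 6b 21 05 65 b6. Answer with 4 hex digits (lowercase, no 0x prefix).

Key decimal bytes [247, 206, 77, 127] = f7 ce 4d 7f is 4 bytes ≤ B = 6; zero-pad to 6 bytes: K' = f7 ce 4d 7f 00 00.
K' ⊕ ipad = c1 f8 7b 49 36 36.  K' ⊕ opad = ab 92 11 23 5c 5c.
Inner input = (K'⊕ipad) ∥ m = c1 f8 7b 49 36 36 ∥ 6b 21 05 65 b6.
Inner hash: even-index sum = 664 mod 256 = 152; odd-index sum = 509 mod 256 = 253 → 98 fd.
Outer input = (K'⊕opad) ∥ inner = ab 92 11 23 5c 5c ∥ 98 fd.
Outer hash (tag): even-index sum = 432 mod 256 = 176; odd-index sum = 526 mod 256 = 14 → b0 0e.

b00e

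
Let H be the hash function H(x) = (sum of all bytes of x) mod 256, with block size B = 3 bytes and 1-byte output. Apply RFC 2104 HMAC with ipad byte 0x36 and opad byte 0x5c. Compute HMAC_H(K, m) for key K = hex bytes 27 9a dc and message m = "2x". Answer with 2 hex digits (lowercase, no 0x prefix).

12

Key hex bytes 27 9a dc is exactly B = 3 bytes: K' = 27 9a dc.
K' ⊕ ipad = 11 ac ea.  K' ⊕ opad = 7b c6 80.
Inner input = (K'⊕ipad) ∥ m = 11 ac ea ∥ 32 78.
Inner hash: sum = 17+172+234+50+120 = 593; mod 256 = 81 → 51.
Outer input = (K'⊕opad) ∥ inner = 7b c6 80 ∥ 51.
Outer hash (tag): sum = 123+198+128+81 = 530; mod 256 = 18 → 12.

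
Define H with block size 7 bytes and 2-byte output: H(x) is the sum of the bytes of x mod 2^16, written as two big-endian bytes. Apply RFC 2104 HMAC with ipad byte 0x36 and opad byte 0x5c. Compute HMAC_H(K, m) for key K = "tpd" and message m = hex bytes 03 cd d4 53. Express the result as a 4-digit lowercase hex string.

02a8

Key "tpd" = 74 70 64 is 3 bytes ≤ B = 7; zero-pad to 7 bytes: K' = 74 70 64 00 00 00 00.
K' ⊕ ipad = 42 46 52 36 36 36 36.  K' ⊕ opad = 28 2c 38 5c 5c 5c 5c.
Inner input = (K'⊕ipad) ∥ m = 42 46 52 36 36 36 36 ∥ 03 cd d4 53.
Inner hash: sum = 66+70+82+54+54+54+54+3+205+212+83 = 937 → 03 a9.
Outer input = (K'⊕opad) ∥ inner = 28 2c 38 5c 5c 5c 5c ∥ 03 a9.
Outer hash (tag): sum = 40+44+56+92+92+92+92+3+169 = 680 → 02 a8.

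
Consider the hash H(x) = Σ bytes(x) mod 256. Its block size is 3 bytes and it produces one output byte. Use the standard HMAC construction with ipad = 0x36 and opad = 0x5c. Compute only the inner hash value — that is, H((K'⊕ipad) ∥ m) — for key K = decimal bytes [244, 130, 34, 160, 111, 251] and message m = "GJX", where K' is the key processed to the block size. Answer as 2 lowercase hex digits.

e9

Key decimal bytes [244, 130, 34, 160, 111, 251] = f4 82 22 a0 6f fb is 6 bytes > B = 3, so hash it first: H(key) = a2, then zero-pad to 3 bytes: K' = a2 00 00.
K' ⊕ ipad = 94 36 36.
Inner input = 94 36 36 ∥ 47 4a 58.
Inner hash: sum = 148+54+54+71+74+88 = 489; mod 256 = 233 → e9.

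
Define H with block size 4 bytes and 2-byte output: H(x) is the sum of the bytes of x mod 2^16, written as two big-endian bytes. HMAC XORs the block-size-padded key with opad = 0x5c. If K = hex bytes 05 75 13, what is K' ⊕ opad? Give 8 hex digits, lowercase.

59294f5c

Key hex bytes 05 75 13 is 3 bytes ≤ B = 4; zero-pad to 4 bytes: K' = 05 75 13 00.
XOR each byte with 0x5c: 05⊕5c=59, 75⊕5c=29, 13⊕5c=4f, 00⊕5c=5c.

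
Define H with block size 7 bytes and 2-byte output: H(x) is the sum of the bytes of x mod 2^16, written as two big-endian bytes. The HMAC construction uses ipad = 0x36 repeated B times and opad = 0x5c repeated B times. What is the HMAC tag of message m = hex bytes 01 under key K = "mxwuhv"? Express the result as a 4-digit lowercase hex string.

Key "mxwuhv" = 6d 78 77 75 68 76 is 6 bytes ≤ B = 7; zero-pad to 7 bytes: K' = 6d 78 77 75 68 76 00.
K' ⊕ ipad = 5b 4e 41 43 5e 40 36.  K' ⊕ opad = 31 24 2b 29 34 2a 5c.
Inner input = (K'⊕ipad) ∥ m = 5b 4e 41 43 5e 40 36 ∥ 01.
Inner hash: sum = 91+78+65+67+94+64+54+1 = 514 → 02 02.
Outer input = (K'⊕opad) ∥ inner = 31 24 2b 29 34 2a 5c ∥ 02 02.
Outer hash (tag): sum = 49+36+43+41+52+42+92+2+2 = 359 → 01 67.

0167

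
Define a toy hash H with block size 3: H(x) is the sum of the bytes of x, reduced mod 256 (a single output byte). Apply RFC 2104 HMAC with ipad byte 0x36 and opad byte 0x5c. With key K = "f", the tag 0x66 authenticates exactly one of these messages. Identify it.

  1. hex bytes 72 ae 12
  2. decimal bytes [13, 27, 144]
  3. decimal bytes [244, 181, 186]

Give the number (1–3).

Key "f" = 66 is 1 byte ≤ B = 3; zero-pad to 3 bytes: K' = 66 00 00.
K' ⊕ ipad = 50 36 36; K' ⊕ opad = 3a 5c 5c.
m1: inner = H(50 36 36 72 ae 12) = ee; tag = H(3a 5c 5c ee) = e0
m2: inner = H(50 36 36 0d 1b 90) = 74; tag = H(3a 5c 5c 74) = 66 ← matches
m3: inner = H(50 36 36 f4 b5 ba) = 1f; tag = H(3a 5c 5c 1f) = 11

2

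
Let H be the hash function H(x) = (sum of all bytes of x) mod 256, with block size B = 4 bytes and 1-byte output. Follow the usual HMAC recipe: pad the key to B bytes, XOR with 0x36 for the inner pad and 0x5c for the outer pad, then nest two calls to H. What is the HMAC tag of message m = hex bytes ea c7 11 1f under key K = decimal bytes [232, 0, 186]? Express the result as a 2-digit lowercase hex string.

Key decimal bytes [232, 0, 186] = e8 00 ba is 3 bytes ≤ B = 4; zero-pad to 4 bytes: K' = e8 00 ba 00.
K' ⊕ ipad = de 36 8c 36.  K' ⊕ opad = b4 5c e6 5c.
Inner input = (K'⊕ipad) ∥ m = de 36 8c 36 ∥ ea c7 11 1f.
Inner hash: sum = 222+54+140+54+234+199+17+31 = 951; mod 256 = 183 → b7.
Outer input = (K'⊕opad) ∥ inner = b4 5c e6 5c ∥ b7.
Outer hash (tag): sum = 180+92+230+92+183 = 777; mod 256 = 9 → 09.

09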